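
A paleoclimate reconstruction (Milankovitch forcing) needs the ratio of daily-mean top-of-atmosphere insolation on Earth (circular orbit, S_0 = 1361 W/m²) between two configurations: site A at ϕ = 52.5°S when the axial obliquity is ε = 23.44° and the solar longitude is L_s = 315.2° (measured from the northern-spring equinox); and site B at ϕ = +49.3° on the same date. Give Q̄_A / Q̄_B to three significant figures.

— Configuration A (ϕ=-52.5°):
Solar declination: sin δ = sin ε · sin L_s = sin 23.44° × sin 315.2° = -0.28030, so δ = -16.278°.
cos h₀ = −tan(-52.5°) tan(-16.278°) = -0.3805, h₀ = 1.9612 rad.
Bracket: h₀ sin ϕ sin δ + cos ϕ cos δ sin h₀ = 1.9612×-0.79335×-0.28030 + 0.60876×0.95991×0.92476 = 0.436124 + 0.540388 = 0.976512.
Q̄ = (S_0/π) × [bracket] = (1361/π) × 0.976512 = 423.04 W/m².
— Configuration B (ϕ=+49.3°):
cos h₀ = −tan(+49.3°) tan(-16.278°) = 0.3395, h₀ = 1.2244 rad.
Bracket: h₀ sin ϕ sin δ + cos ϕ cos δ sin h₀ = 1.2244×0.75813×-0.28030 + 0.65210×0.95991×0.94061 = -0.260190 + 0.588782 = 0.328592.
Q̄ = (S_0/π) × [bracket] = (1361/π) × 0.328592 = 142.35 W/m².
Ratio Q̄_A / Q̄_B = 423.04 / 142.35 = 2.972.

Q̄_A / Q̄_B ≈ 2.97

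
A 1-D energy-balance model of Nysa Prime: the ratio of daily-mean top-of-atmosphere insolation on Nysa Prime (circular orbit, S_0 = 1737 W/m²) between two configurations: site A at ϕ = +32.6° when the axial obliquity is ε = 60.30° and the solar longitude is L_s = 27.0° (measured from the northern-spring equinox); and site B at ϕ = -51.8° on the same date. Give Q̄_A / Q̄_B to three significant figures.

Q̄_A / Q̄_B ≈ 6.76

— Configuration A (ϕ=+32.6°):
Solar declination: sin δ = sin ε · sin L_s = sin 60.30° × sin 27.0° = 0.39435, so δ = +23.225°.
cos h₀ = −tan(+32.6°) tan(+23.225°) = -0.2744, h₀ = 1.8488 rad.
Bracket: h₀ sin ϕ sin δ + cos ϕ cos δ sin h₀ = 1.8488×0.53877×0.39435 + 0.84245×0.91896×0.96160 = 0.392803 + 0.744449 = 1.137252.
Q̄ = (S_0/π) × [bracket] = (1737/π) × 1.137252 = 628.79 W/m².
— Configuration B (ϕ=-51.8°):
cos h₀ = −tan(-51.8°) tan(+23.225°) = 0.5453, h₀ = 0.9940 rad.
Bracket: h₀ sin ϕ sin δ + cos ϕ cos δ sin h₀ = 0.9940×-0.78586×0.39435 + 0.61841×0.91896×0.83823 = -0.308044 + 0.476361 = 0.168317.
Q̄ = (S_0/π) × [bracket] = (1737/π) × 0.168317 = 93.063 W/m².
Ratio Q̄_A / Q̄_B = 628.79 / 93.063 = 6.757.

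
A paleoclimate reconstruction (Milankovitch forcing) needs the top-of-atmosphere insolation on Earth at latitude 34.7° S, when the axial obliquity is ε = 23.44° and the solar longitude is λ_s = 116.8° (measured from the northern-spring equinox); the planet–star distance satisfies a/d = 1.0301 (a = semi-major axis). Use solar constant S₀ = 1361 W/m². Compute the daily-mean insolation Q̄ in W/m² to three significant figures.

Solar declination: sin δ = sin ε · sin λ_s = sin 23.44° × sin 116.8° = 0.35506, so δ = +20.797°.
cos H₀ = −tan(-34.7°) tan(+20.797°) = 0.2630, H₀ = 1.3047 rad.
Bracket: H₀ sin φ sin δ + cos φ cos δ sin H₀ = 1.3047×-0.56928×0.35506 + 0.82214×0.93484×0.96480 = -0.263717 + 0.741516 = 0.477799.
Inverse-square distance factor (a/d)² = 1.0301² = 1.061106.
Q̄ = (S₀/π) × 1.061106 × [bracket] = (1361/π) × 1.061106 × 0.477799 = 219.6 W/m².

Q̄ ≈ 220 W/m²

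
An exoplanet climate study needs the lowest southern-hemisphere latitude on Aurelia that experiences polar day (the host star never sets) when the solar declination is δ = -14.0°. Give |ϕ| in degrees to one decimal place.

|ϕ| = 76.0°

Polar day requires cos h₀ = −tan ϕ tan δ ≤ −1, i.e. tan ϕ tan δ ≥ 1.
The boundary is |tan ϕ| · |tan δ| = 1, so |ϕ| = 90° − |δ| = 90° − 14.0° = 76.0° in the southern hemisphere.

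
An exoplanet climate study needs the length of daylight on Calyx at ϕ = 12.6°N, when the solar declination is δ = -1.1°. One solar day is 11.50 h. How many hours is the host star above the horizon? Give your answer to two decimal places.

5.73 h

cos h₀ = −tan ϕ · tan δ = −tan(+12.6°) × tan(-1.100°) = 0.0043, so h₀ = 1.5665 rad = 89.75°.
Daylight = 2h₀/(2π) × 11.50 h = (1.5665/π) × 11.50 = 5.73 h.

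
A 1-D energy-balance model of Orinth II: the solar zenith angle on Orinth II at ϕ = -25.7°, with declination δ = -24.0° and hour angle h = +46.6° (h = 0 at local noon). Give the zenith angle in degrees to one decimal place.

θ_z = 42.1°

cos θ_z = sin ϕ sin δ + cos ϕ cos δ cos h = 0.176385 + 0.565593 = 0.741978.
θ_z = arccos(0.741978) = 42.1°.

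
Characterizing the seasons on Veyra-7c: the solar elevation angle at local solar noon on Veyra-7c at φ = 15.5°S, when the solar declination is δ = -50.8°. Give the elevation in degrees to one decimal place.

54.7°

At local noon the hour angle is zero, so the zenith angle equals |φ − δ| = |-15.5° − (-50.800°)| = 35.300°.
Elevation = 90° − 35.300° = 54.7°.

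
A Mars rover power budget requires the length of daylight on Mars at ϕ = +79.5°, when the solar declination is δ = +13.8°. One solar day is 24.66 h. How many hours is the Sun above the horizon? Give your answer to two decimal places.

Sunrise equation: cos h₀ = −tan ϕ · tan δ = -1.3253 ≤ −1, so the Sun never sets (polar day) and h₀ = π.
Daylight = 2h₀/(2π) × 24.66 h = (3.1416/π) × 24.66 = 24.66 h.

24.66 h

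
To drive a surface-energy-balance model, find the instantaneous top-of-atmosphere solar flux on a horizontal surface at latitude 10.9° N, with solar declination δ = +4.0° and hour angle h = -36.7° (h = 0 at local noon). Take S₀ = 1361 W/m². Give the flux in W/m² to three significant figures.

cos θ_z = sin φ sin δ + cos φ cos δ cos h = 0.013191 + 0.785393 = 0.798584.
Flux = S₀ · cos θ_z = 1361 × 0.798584 = 1087 W/m².

1.09e+03 W/m²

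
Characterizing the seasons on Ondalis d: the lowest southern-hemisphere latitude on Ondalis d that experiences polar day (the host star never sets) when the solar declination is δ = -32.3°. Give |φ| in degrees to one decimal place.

Polar day requires cos H₀ = −tan φ tan δ ≤ −1, i.e. tan φ tan δ ≥ 1.
The boundary is |tan φ| · |tan δ| = 1, so |φ| = 90° − |δ| = 90° − 32.3° = 57.7° in the southern hemisphere.

|φ| = 57.7°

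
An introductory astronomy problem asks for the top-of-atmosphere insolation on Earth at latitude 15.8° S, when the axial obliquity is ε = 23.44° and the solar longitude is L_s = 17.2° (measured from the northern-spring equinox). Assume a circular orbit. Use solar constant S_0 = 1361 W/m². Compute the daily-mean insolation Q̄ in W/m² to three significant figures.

Solar declination: sin δ = sin ε · sin L_s = sin 23.44° × sin 17.2° = 0.11763, so δ = +6.755°.
cos h₀ = −tan(-15.8°) tan(+6.755°) = 0.0335, h₀ = 1.5373 rad.
Bracket: h₀ sin ϕ sin δ + cos ϕ cos δ sin h₀ = 1.5373×-0.27228×0.11763 + 0.96222×0.99306×0.99944 = -0.049237 + 0.955007 = 0.905770.
Q̄ = (S_0/π) × [bracket] = (1361/π) × 0.905770 = 392.4 W/m².

Q̄ ≈ 392 W/m²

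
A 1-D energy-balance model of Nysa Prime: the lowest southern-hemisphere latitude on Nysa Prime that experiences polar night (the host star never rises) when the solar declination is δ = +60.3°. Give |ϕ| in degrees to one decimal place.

|ϕ| = 29.7°

Polar night requires cos h₀ = −tan ϕ tan δ ≥ 1, i.e. tan ϕ tan δ ≤ −1.
The boundary is |tan ϕ| · |tan δ| = 1, so |ϕ| = 90° − |δ| = 90° − 60.3° = 29.7° in the southern hemisphere.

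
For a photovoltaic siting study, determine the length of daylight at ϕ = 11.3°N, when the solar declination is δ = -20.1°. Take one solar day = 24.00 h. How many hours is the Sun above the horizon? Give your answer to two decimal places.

11.44 h

cos h₀ = −tan ϕ · tan δ = −tan(+11.3°) × tan(-20.100°) = 0.0731, so h₀ = 1.4976 rad = 85.81°.
Daylight = 2h₀/(2π) × 24.00 h = (1.4976/π) × 24.00 = 11.44 h.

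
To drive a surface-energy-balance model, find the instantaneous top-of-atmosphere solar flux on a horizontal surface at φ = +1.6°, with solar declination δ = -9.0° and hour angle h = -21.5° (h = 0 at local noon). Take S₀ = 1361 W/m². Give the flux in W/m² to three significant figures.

1.24e+03 W/m²

cos θ_z = sin φ sin δ + cos φ cos δ cos h = -0.004368 + 0.918604 = 0.914236.
Flux = S₀ · cos θ_z = 1361 × 0.914236 = 1244 W/m².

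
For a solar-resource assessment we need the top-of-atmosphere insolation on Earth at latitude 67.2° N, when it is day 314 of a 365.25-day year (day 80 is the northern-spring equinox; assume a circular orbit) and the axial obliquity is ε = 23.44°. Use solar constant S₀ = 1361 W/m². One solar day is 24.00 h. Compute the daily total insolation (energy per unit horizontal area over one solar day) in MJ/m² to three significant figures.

1.46 MJ/m²

Solar longitude: λ_s = 360° × (314 − 80)/365.25 = 230.637°.
sin δ = sin 23.44° × sin 230.637° = -0.30755, so δ = -17.911°.
cos H₀ = −tan(+67.2°) tan(-17.911°) = 0.7689, H₀ = 0.6937 rad.
Bracket: H₀ sin φ sin δ + cos φ cos δ sin H₀ = 0.6937×0.92186×-0.30755 + 0.38752×0.95153×0.63938 = -0.196676 + 0.235763 = 0.039087.
Q̄ = (S₀/π) × [bracket] = (1361/π) × 0.039087 = 16.933 W/m².
Daily total = Q̄ × 24.00 h × 3600 s/h = 16.933 × 24.00 × 3600 / 10⁶ = 1.463 MJ/m².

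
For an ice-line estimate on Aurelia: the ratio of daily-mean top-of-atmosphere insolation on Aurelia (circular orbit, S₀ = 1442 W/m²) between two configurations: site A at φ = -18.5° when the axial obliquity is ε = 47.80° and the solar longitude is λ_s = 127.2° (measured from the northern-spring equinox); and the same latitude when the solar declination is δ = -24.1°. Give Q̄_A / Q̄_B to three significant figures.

— Configuration A (φ=-18.5°):
Solar declination: sin δ = sin ε · sin λ_s = sin 47.80° × sin 127.2° = 0.59007, so δ = +36.162°.
cos H₀ = −tan(-18.5°) tan(+36.162°) = 0.2445, H₀ = 1.3237 rad.
Bracket: H₀ sin φ sin δ + cos φ cos δ sin H₀ = 1.3237×-0.31730×0.59007 + 0.94832×0.80735×0.96964 = -0.247835 + 0.742382 = 0.494547.
Q̄ = (S₀/π) × [bracket] = (1442/π) × 0.494547 = 227.00 W/m².
— Configuration B (φ=-18.5°):
cos H₀ = −tan(-18.5°) tan(-24.100°) = -0.1497, H₀ = 1.7210 rad.
Bracket: H₀ sin φ sin δ + cos φ cos δ sin H₀ = 1.7210×-0.31730×-0.40833 + 0.94832×0.91283×0.98874 = 0.222978 + 0.855908 = 1.078886.
Q̄ = (S₀/π) × [bracket] = (1442/π) × 1.078886 = 495.21 W/m².
Ratio Q̄_A / Q̄_B = 227.00 / 495.21 = 0.4584.

Q̄_A / Q̄_B ≈ 0.458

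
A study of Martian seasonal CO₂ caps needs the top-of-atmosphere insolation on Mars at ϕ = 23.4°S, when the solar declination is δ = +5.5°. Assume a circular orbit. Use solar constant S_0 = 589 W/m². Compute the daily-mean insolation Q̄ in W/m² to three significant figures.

cos h₀ = −tan(-23.4°) tan(+5.500°) = 0.0417, h₀ = 1.5291 rad.
Bracket: h₀ sin ϕ sin δ + cos ϕ cos δ sin h₀ = 1.5291×-0.39715×0.09585 + 0.91775×0.99540×0.99913 = -0.058208 + 0.912734 = 0.854526.
Q̄ = (S_0/π) × [bracket] = (589/π) × 0.854526 = 160.2 W/m².

Q̄ ≈ 160 W/m²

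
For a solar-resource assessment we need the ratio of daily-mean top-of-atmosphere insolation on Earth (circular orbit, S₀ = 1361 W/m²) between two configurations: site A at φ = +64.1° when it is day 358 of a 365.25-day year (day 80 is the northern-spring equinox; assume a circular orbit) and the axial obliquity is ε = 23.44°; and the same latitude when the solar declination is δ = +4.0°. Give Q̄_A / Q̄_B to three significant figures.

— Configuration A (φ=+64.1°):
Solar longitude: λ_s = 360° × (358 − 80)/365.25 = 274.004°.
sin δ = sin 23.44° × sin 274.004° = -0.39682, so δ = -23.379°.
cos H₀ = −tan(+64.1°) tan(-23.379°) = 0.8903, H₀ = 0.4728 rad.
Bracket: H₀ sin φ sin δ + cos φ cos δ sin H₀ = 0.4728×0.89956×-0.39682 + 0.43680×0.91790×0.45535 = -0.168772 + 0.182567 = 0.013795.
Q̄ = (S₀/π) × [bracket] = (1361/π) × 0.013795 = 5.9763 W/m².
— Configuration B (φ=+64.1°):
cos H₀ = −tan(+64.1°) tan(+4.000°) = -0.1440, H₀ = 1.7153 rad.
Bracket: H₀ sin φ sin δ + cos φ cos δ sin H₀ = 1.7153×0.89956×0.06976 + 0.43680×0.99756×0.98958 = 0.107641 + 0.431194 = 0.538835.
Q̄ = (S₀/π) × [bracket] = (1361/π) × 0.538835 = 233.43 W/m².
Ratio Q̄_A / Q̄_B = 5.9763 / 233.43 = 0.02560.

Q̄_A / Q̄_B ≈ 0.0256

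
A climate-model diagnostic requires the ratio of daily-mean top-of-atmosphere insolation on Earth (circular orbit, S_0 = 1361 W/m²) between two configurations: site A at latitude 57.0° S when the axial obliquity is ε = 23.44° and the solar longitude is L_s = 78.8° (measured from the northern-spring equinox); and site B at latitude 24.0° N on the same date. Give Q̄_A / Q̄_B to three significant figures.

— Configuration A (ϕ=-57.0°):
Solar declination: sin δ = sin ε · sin L_s = sin 23.44° × sin 78.8° = 0.39021, so δ = +22.968°.
cos h₀ = −tan(-57.0°) tan(+22.968°) = 0.6526, h₀ = 0.8598 rad.
Bracket: h₀ sin ϕ sin δ + cos ϕ cos δ sin h₀ = 0.8598×-0.83867×0.39021 + 0.54464×0.92072×0.75769 = -0.281376 + 0.379952 = 0.098576.
Q̄ = (S_0/π) × [bracket] = (1361/π) × 0.098576 = 42.705 W/m².
— Configuration B (ϕ=+24.0°):
cos h₀ = −tan(+24.0°) tan(+22.968°) = -0.1887, h₀ = 1.7606 rad.
Bracket: h₀ sin ϕ sin δ + cos ϕ cos δ sin h₀ = 1.7606×0.40674×0.39021 + 0.91355×0.92072×0.98204 = 0.279432 + 0.826017 = 1.105449.
Q̄ = (S_0/π) × [bracket] = (1361/π) × 1.105449 = 478.90 W/m².
Ratio Q̄_A / Q̄_B = 42.705 / 478.90 = 0.08917.

Q̄_A / Q̄_B ≈ 0.0892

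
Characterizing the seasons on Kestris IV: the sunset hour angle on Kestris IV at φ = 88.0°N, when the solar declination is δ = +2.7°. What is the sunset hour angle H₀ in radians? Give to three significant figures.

H₀ = 3.14 rad

Sunrise equation: cos H₀ = −tan φ · tan δ = -1.3505 ≤ −1, so the host star never sets (polar day) and H₀ = π.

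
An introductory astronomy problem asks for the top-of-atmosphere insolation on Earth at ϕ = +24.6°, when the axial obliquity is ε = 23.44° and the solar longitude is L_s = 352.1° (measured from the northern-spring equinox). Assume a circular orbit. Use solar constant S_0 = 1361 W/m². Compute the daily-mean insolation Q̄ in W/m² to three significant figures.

Q̄ ≈ 378 W/m²

Solar declination: sin δ = sin ε · sin L_s = sin 23.44° × sin 352.1° = -0.05467, so δ = -3.134°.
cos h₀ = −tan(+24.6°) tan(-3.134°) = 0.0251, h₀ = 1.5457 rad.
Bracket: h₀ sin ϕ sin δ + cos ϕ cos δ sin h₀ = 1.5457×0.41628×-0.05467 + 0.90924×0.99850×0.99969 = -0.035177 + 0.907595 = 0.872418.
Q̄ = (S_0/π) × [bracket] = (1361/π) × 0.872418 = 377.9 W/m².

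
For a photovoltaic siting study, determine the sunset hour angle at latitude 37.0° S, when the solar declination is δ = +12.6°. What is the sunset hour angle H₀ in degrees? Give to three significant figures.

cos H₀ = −tan φ · tan δ = −tan(-37.0°) × tan(+12.600°) = 0.1684, so H₀ = 1.4016 rad = 80.30°.

H₀ = 80.3°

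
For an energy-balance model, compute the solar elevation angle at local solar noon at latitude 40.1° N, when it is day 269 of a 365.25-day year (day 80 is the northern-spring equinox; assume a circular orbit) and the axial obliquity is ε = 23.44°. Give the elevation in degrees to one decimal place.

Solar longitude: L_s = 360° × (269 − 80)/365.25 = 186.283°.
sin δ = sin 23.44° × sin 186.283° = -0.04354, so δ = -2.495°.
At local noon the hour angle is zero, so the zenith angle equals |ϕ − δ| = |+40.1° − (-2.495°)| = 42.595°.
Elevation = 90° − 42.595° = 47.4°.

47.4°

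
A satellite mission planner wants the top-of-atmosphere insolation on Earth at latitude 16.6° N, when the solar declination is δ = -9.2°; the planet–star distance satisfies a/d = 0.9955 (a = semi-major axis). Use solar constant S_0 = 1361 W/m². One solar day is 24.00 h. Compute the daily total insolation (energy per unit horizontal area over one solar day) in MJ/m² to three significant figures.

32.5 MJ/m²

cos h₀ = −tan(+16.6°) tan(-9.200°) = 0.0483, h₀ = 1.5225 rad.
Bracket: h₀ sin ϕ sin δ + cos ϕ cos δ sin h₀ = 1.5225×0.28569×-0.15988 + 0.95832×0.98714×0.99883 = -0.069542 + 0.944889 = 0.875347.
Inverse-square distance factor (a/d)² = 0.9955² = 0.991020.
Q̄ = (S_0/π) × 0.991020 × [bracket] = (1361/π) × 0.991020 × 0.875347 = 375.81 W/m².
Daily total = Q̄ × 24.00 h × 3600 s/h = 375.81 × 24.00 × 3600 / 10⁶ = 32.47 MJ/m².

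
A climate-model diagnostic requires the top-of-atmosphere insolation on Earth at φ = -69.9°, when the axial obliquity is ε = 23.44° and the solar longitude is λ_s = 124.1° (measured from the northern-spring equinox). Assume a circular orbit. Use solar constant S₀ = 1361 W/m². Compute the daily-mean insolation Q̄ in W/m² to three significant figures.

Solar declination: sin δ = sin ε · sin λ_s = sin 23.44° × sin 124.1° = 0.32939, so δ = +19.232°.
cos H₀ = −tan(-69.9°) tan(+19.232°) = 0.9533, H₀ = 0.3068 rad.
Bracket: H₀ sin φ sin δ + cos φ cos δ sin H₀ = 0.3068×-0.93909×0.32939 + 0.34366×0.94419×0.30199 = -0.094901 + 0.097990 = 0.003089.
Q̄ = (S₀/π) × [bracket] = (1361/π) × 0.003089 = 1.338 W/m².

Q̄ ≈ 1.34 W/m²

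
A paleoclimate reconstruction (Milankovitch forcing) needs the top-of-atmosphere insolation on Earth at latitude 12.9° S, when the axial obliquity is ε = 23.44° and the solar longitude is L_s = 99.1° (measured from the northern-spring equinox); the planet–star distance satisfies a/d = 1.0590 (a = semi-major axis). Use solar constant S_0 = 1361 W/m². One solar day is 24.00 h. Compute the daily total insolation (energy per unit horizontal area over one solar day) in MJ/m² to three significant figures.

Solar declination: sin δ = sin ε · sin L_s = sin 23.44° × sin 99.1° = 0.39278, so δ = +23.128°.
cos h₀ = −tan(-12.9°) tan(+23.128°) = 0.0978, h₀ = 1.4728 rad.
Bracket: h₀ sin ϕ sin δ + cos ϕ cos δ sin h₀ = 1.4728×-0.22325×0.39278 + 0.97476×0.91963×0.99520 = -0.129147 + 0.892116 = 0.762969.
Inverse-square distance factor (a/d)² = 1.0590² = 1.121481.
Q̄ = (S_0/π) × 1.121481 × [bracket] = (1361/π) × 1.121481 × 0.762969 = 370.69 W/m².
Daily total = Q̄ × 24.00 h × 3600 s/h = 370.69 × 24.00 × 3600 / 10⁶ = 32.03 MJ/m².

32.0 MJ/m²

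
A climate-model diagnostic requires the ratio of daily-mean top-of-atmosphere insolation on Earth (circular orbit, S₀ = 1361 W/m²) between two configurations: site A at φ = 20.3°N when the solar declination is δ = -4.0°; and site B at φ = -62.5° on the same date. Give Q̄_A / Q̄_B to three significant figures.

— Configuration A (φ=+20.3°):
cos H₀ = −tan(+20.3°) tan(-4.000°) = 0.0259, H₀ = 1.5449 rad.
Bracket: H₀ sin φ sin δ + cos φ cos δ sin H₀ = 1.5449×0.34694×-0.06976 + 0.93789×0.99756×0.99967 = -0.037390 + 0.935293 = 0.897903.
Q̄ = (S₀/π) × [bracket] = (1361/π) × 0.897903 = 388.99 W/m².
— Configuration B (φ=-62.5°):
cos H₀ = −tan(-62.5°) tan(-4.000°) = -0.1343, H₀ = 1.7055 rad.
Bracket: H₀ sin φ sin δ + cos φ cos δ sin H₀ = 1.7055×-0.88701×-0.06976 + 0.46175×0.99756×0.99094 = 0.105533 + 0.456450 = 0.561983.
Q̄ = (S₀/π) × [bracket] = (1361/π) × 0.561983 = 243.46 W/m².
Ratio Q̄_A / Q̄_B = 388.99 / 243.46 = 1.598.

Q̄_A / Q̄_B ≈ 1.60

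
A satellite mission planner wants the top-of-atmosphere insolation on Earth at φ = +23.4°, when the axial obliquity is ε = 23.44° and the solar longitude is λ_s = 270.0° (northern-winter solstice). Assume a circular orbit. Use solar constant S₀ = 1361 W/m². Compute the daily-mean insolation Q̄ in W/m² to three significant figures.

Q̄ ≈ 264 W/m²

Solar declination: sin δ = sin ε · sin λ_s = sin 23.44° × sin 270.0° = -0.39779, so δ = -23.440°.
cos H₀ = −tan(+23.4°) tan(-23.440°) = 0.1876, H₀ = 1.3821 rad.
Bracket: H₀ sin φ sin δ + cos φ cos δ sin H₀ = 1.3821×0.39715×-0.39779 + 0.91775×0.91748×0.98224 = -0.218347 + 0.827063 = 0.608716.
Q̄ = (S₀/π) × [bracket] = (1361/π) × 0.608716 = 263.7 W/m².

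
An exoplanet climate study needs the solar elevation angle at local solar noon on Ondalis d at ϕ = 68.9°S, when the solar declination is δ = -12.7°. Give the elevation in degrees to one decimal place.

At local noon the hour angle is zero, so the zenith angle equals |ϕ − δ| = |-68.9° − (-12.700°)| = 56.200°.
Elevation = 90° − 56.200° = 33.8°.

33.8°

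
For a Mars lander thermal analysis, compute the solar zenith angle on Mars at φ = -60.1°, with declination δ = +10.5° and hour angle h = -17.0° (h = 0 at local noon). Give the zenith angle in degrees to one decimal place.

θ_z = 71.9°

cos θ_z = sin φ sin δ + cos φ cos δ cos h = -0.157979 + 0.468724 = 0.310745.
θ_z = arccos(0.310745) = 71.9°.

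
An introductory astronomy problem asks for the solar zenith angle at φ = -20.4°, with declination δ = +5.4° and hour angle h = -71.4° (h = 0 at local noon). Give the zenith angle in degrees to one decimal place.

cos θ_z = sin φ sin δ + cos φ cos δ cos h = -0.032804 + 0.297628 = 0.264824.
θ_z = arccos(0.264824) = 74.6°.

θ_z = 74.6°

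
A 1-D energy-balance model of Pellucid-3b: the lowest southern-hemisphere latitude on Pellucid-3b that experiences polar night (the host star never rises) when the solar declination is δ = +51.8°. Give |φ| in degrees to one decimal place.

Polar night requires cos H₀ = −tan φ tan δ ≥ 1, i.e. tan φ tan δ ≤ −1.
The boundary is |tan φ| · |tan δ| = 1, so |φ| = 90° − |δ| = 90° − 51.8° = 38.2° in the southern hemisphere.

|φ| = 38.2°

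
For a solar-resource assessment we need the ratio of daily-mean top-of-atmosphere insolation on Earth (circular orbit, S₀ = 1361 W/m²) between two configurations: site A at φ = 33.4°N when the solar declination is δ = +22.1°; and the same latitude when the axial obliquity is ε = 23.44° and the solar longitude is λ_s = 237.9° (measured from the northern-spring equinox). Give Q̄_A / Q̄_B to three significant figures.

— Configuration A (φ=+33.4°):
cos H₀ = −tan(+33.4°) tan(+22.100°) = -0.2677, H₀ = 1.8418 rad.
Bracket: H₀ sin φ sin δ + cos φ cos δ sin H₀ = 1.8418×0.55048×0.37622 + 0.83485×0.92653×0.96349 = 0.381440 + 0.745273 = 1.126713.
Q̄ = (S₀/π) × [bracket] = (1361/π) × 1.126713 = 488.11 W/m².
— Configuration B (φ=+33.4°):
Solar declination: sin δ = sin ε · sin λ_s = sin 23.44° × sin 237.9° = -0.33698, so δ = -19.693°.
cos H₀ = −tan(+33.4°) tan(-19.693°) = 0.2360, H₀ = 1.3326 rad.
Bracket: H₀ sin φ sin δ + cos φ cos δ sin H₀ = 1.3326×0.55048×-0.33698 + 0.83485×0.94151×0.97175 = -0.247198 + 0.763815 = 0.516617.
Q̄ = (S₀/π) × [bracket] = (1361/π) × 0.516617 = 223.81 W/m².
Ratio Q̄_A / Q̄_B = 488.11 / 223.81 = 2.181.

Q̄_A / Q̄_B ≈ 2.18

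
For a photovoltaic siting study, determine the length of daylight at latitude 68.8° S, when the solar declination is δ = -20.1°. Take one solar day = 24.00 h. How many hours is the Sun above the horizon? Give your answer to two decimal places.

cos h₀ = −tan ϕ · tan δ = −tan(-68.8°) × tan(-20.100°) = -0.9435, so h₀ = 2.8037 rad = 160.64°.
Daylight = 2h₀/(2π) × 24.00 h = (2.8037/π) × 24.00 = 21.42 h.

21.42 h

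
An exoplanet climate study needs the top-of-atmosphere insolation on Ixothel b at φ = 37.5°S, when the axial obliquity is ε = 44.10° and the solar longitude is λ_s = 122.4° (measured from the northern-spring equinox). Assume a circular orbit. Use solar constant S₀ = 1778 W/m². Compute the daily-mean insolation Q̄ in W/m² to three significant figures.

Solar declination: sin δ = sin ε · sin λ_s = sin 44.10° × sin 122.4° = 0.58758, so δ = +35.985°.
cos H₀ = −tan(-37.5°) tan(+35.985°) = 0.5572, H₀ = 0.9798 rad.
Bracket: H₀ sin φ sin δ + cos φ cos δ sin H₀ = 0.9798×-0.60876×0.58758 + 0.79335×0.80917×0.83038 = -0.350470 + 0.533067 = 0.182597.
Q̄ = (S₀/π) × [bracket] = (1778/π) × 0.182597 = 103.3 W/m².

Q̄ ≈ 103 W/m²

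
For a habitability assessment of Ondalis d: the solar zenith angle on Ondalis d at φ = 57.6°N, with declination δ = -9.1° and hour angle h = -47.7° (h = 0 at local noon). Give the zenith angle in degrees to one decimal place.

θ_z = 77.1°

cos θ_z = sin φ sin δ + cos φ cos δ cos h = -0.133537 + 0.356079 = 0.222542.
θ_z = arccos(0.222542) = 77.1°.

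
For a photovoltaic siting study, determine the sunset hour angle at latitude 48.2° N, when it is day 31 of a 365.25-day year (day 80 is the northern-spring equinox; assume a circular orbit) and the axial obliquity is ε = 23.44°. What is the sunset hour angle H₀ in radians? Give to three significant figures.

Solar longitude: λ_s = 360° × (31 − 80)/365.25 = -48.296°, i.e. -48.296° + 360° = 311.704°.
sin δ = sin 23.44° × sin 311.704° = -0.29698, so δ = -17.277°.
cos H₀ = −tan φ · tan δ = −tan(+48.2°) × tan(-17.277°) = 0.3479, so H₀ = 1.2155 rad = 69.64°.

H₀ = 1.22 rad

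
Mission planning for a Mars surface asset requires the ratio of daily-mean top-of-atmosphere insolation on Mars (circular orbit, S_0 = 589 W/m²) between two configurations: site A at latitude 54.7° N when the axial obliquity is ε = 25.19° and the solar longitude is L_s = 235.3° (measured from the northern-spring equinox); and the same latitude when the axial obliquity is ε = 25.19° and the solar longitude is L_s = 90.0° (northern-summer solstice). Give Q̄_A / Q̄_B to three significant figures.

Q̄_A / Q̄_B ≈ 0.143

— Configuration A (ϕ=+54.7°):
Solar declination: sin δ = sin ε · sin L_s = sin 25.19° × sin 235.3° = -0.34992, so δ = -20.483°.
cos h₀ = −tan(+54.7°) tan(-20.483°) = 0.5276, h₀ = 1.0151 rad.
Bracket: h₀ sin ϕ sin δ + cos ϕ cos δ sin h₀ = 1.0151×0.81614×-0.34992 + 0.57786×0.93678×0.84951 = -0.289896 + 0.459863 = 0.169967.
Q̄ = (S_0/π) × [bracket] = (589/π) × 0.169967 = 31.866 W/m².
— Configuration B (ϕ=+54.7°):
Solar declination: sin δ = sin ε · sin L_s = sin 25.19° × sin 90.0° = 0.42562, so δ = +25.190°.
cos h₀ = −tan(+54.7°) tan(+25.190°) = -0.6643, h₀ = 2.2974 rad.
Bracket: h₀ sin ϕ sin δ + cos ϕ cos δ sin h₀ = 2.2974×0.81614×0.42562 + 0.57786×0.90490×0.74747 = 0.798038 + 0.390856 = 1.188894.
Q̄ = (S_0/π) × [bracket] = (589/π) × 1.188894 = 222.90 W/m².
Ratio Q̄_A / Q̄_B = 31.866 / 222.90 = 0.1430.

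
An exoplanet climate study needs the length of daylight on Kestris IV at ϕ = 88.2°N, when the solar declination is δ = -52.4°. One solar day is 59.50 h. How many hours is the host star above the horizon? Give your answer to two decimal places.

0.00 h

cos h₀ = −tan ϕ · tan δ = 41.3198 ≥ 1, so the host star never rises (polar night) and h₀ = 0.
Daylight = 2h₀/(2π) × 59.50 h = (0.0000/π) × 59.50 = 0.00 h.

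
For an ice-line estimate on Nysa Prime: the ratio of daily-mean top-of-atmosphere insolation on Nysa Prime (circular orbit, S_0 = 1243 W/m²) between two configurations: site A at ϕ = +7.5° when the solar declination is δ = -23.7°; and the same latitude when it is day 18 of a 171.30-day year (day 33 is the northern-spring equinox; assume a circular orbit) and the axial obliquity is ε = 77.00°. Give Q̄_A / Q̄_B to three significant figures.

— Configuration A (ϕ=+7.5°):
cos h₀ = −tan(+7.5°) tan(-23.700°) = 0.0578, h₀ = 1.5130 rad.
Bracket: h₀ sin ϕ sin δ + cos ϕ cos δ sin h₀ = 1.5130×0.13053×-0.40195 + 0.99144×0.91566×0.99833 = -0.079382 + 0.906306 = 0.826924.
Q̄ = (S_0/π) × [bracket] = (1243/π) × 0.826924 = 327.18 W/m².
— Configuration B (ϕ=+7.5°):
Solar longitude: L_s = 360° × (18 − 33)/171.30 = -31.524°, i.e. -31.524° + 360° = 328.476°.
sin δ = sin 77.00° × sin 328.476° = -0.50945, so δ = -30.627°.
cos h₀ = −tan(+7.5°) tan(-30.627°) = 0.0779, h₀ = 1.4928 rad.
Bracket: h₀ sin ϕ sin δ + cos ϕ cos δ sin h₀ = 1.4928×0.13053×-0.50945 + 0.99144×0.86050×0.99696 = -0.099269 + 0.850541 = 0.751272.
Q̄ = (S_0/π) × [bracket] = (1243/π) × 0.751272 = 297.25 W/m².
Ratio Q̄_A / Q̄_B = 327.18 / 297.25 = 1.101.

Q̄_A / Q̄_B ≈ 1.10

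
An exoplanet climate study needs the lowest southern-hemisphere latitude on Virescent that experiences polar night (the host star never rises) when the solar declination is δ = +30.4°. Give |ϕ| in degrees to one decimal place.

|ϕ| = 59.6°

Polar night requires cos h₀ = −tan ϕ tan δ ≥ 1, i.e. tan ϕ tan δ ≤ −1.
The boundary is |tan ϕ| · |tan δ| = 1, so |ϕ| = 90° − |δ| = 90° − 30.4° = 59.6° in the southern hemisphere.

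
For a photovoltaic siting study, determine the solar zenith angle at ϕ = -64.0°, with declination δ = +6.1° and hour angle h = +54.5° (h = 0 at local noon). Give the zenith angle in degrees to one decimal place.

cos θ_z = sin ϕ sin δ + cos ϕ cos δ cos h = -0.095510 + 0.253122 = 0.157612.
θ_z = arccos(0.157612) = 80.9°.

θ_z = 80.9°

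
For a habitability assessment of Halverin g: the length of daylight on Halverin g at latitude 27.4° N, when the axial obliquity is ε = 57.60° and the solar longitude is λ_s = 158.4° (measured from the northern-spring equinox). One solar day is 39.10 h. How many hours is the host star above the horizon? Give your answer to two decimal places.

Solar declination: sin δ = sin ε · sin λ_s = sin 57.60° × sin 158.4° = 0.31082, so δ = +18.109°.
cos H₀ = −tan φ · tan δ = −tan(+27.4°) × tan(+18.109°) = -0.1695, so H₀ = 1.7411 rad = 99.76°.
Daylight = 2H₀/(2π) × 39.10 h = (1.7411/π) × 39.10 = 21.67 h.

21.67 h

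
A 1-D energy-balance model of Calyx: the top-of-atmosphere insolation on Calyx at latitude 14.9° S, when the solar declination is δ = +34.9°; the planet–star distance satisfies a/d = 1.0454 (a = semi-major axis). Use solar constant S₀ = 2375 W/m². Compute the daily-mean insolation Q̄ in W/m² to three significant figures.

cos H₀ = −tan(-14.9°) tan(+34.900°) = 0.1856, H₀ = 1.3841 rad.
Bracket: H₀ sin φ sin δ + cos φ cos δ sin H₀ = 1.3841×-0.25713×0.57215 + 0.96638×0.82015×0.98262 = -0.203625 + 0.778802 = 0.575177.
Inverse-square distance factor (a/d)² = 1.0454² = 1.092861.
Q̄ = (S₀/π) × 1.092861 × [bracket] = (2375/π) × 1.092861 × 0.575177 = 475.2 W/m².

Q̄ ≈ 475 W/m²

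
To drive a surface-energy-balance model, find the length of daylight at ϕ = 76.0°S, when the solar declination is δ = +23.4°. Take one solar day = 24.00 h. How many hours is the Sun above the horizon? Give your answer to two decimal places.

cos h₀ = −tan ϕ · tan δ = 1.7356 ≥ 1, so the Sun never rises (polar night) and h₀ = 0.
Daylight = 2h₀/(2π) × 24.00 h = (0.0000/π) × 24.00 = 0.00 h.

0.00 h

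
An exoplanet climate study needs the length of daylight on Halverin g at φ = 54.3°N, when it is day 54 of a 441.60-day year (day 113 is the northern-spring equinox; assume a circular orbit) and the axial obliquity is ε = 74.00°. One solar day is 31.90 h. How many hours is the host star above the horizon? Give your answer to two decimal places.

Solar longitude: λ_s = 360° × (54 − 113)/441.60 = -48.098°, i.e. -48.098° + 360° = 311.902°.
sin δ = sin 74.00° × sin 311.902° = -0.71545, so δ = -45.680°.
cos H₀ = −tan φ · tan δ = 1.4251 ≥ 1, so the host star never rises (polar night) and H₀ = 0.
Daylight = 2H₀/(2π) × 31.90 h = (0.0000/π) × 31.90 = 0.00 h.

0.00 h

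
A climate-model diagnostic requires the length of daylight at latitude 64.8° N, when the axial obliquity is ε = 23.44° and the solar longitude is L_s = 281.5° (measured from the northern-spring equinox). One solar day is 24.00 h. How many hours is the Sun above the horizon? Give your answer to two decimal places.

Solar declination: sin δ = sin ε · sin L_s = sin 23.44° × sin 281.5° = -0.38980, so δ = -22.942°.
cos h₀ = −tan ϕ · tan δ = −tan(+64.8°) × tan(-22.942°) = 0.8995, so h₀ = 0.4521 rad = 25.90°.
Daylight = 2h₀/(2π) × 24.00 h = (0.4521/π) × 24.00 = 3.45 h.

3.45 h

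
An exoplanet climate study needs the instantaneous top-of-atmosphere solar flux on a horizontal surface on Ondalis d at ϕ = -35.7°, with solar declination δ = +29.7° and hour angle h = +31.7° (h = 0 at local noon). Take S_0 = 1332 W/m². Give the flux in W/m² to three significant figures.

cos θ_z = sin ϕ sin δ + cos ϕ cos δ cos h = -0.289121 + 0.600163 = 0.311042.
Flux = S_0 · cos θ_z = 1332 × 0.311042 = 414.3 W/m².

414 W/m²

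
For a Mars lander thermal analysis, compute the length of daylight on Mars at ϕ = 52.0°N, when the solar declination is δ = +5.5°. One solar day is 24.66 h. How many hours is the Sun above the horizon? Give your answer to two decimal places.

13.30 h

cos h₀ = −tan ϕ · tan δ = −tan(+52.0°) × tan(+5.500°) = -0.1232, so h₀ = 1.6944 rad = 97.08°.
Daylight = 2h₀/(2π) × 24.66 h = (1.6944/π) × 24.66 = 13.30 h.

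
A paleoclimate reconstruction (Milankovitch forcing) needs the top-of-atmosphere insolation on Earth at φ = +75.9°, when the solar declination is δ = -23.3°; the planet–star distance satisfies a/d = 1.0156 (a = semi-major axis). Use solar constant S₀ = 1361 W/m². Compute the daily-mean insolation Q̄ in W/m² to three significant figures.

cos H₀ = −tan(+75.9°) tan(-23.300°) = 1.7146 ≥ 1 ⇒ polar night, H₀ = 0 and Q̄ = 0.
Inverse-square distance factor (a/d)² = 1.0156² = 1.031443.

Q̄ ≈ 0.00 W/m²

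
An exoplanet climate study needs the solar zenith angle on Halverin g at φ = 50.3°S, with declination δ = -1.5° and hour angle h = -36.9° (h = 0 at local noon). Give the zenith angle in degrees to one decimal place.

cos θ_z = sin φ sin δ + cos φ cos δ cos h = 0.020141 + 0.510638 = 0.530779.
θ_z = arccos(0.530779) = 57.9°.

θ_z = 57.9°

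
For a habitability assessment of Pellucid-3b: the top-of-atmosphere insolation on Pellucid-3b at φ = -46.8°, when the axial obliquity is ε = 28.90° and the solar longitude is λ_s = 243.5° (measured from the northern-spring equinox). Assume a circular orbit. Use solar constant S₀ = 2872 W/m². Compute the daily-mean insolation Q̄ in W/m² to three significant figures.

Q̄ ≈ 1.09e+03 W/m²

Solar declination: sin δ = sin ε · sin λ_s = sin 28.90° × sin 243.5° = -0.43251, so δ = -25.627°.
cos H₀ = −tan(-46.8°) tan(-25.627°) = -0.5108, H₀ = 2.1069 rad.
Bracket: H₀ sin φ sin δ + cos φ cos δ sin H₀ = 2.1069×-0.72897×-0.43251 + 0.68455×0.90163×0.85969 = 0.664278 + 0.530610 = 1.194888.
Q̄ = (S₀/π) × [bracket] = (2872/π) × 1.194888 = 1092 W/m².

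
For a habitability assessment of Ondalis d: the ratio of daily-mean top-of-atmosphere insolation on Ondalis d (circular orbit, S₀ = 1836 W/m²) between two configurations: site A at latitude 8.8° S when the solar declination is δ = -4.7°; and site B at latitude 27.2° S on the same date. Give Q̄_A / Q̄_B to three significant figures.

— Configuration A (φ=-8.8°):
cos H₀ = −tan(-8.8°) tan(-4.700°) = -0.0127, H₀ = 1.5835 rad.
Bracket: H₀ sin φ sin δ + cos φ cos δ sin H₀ = 1.5835×-0.15299×-0.08194 + 0.98823×0.99664×0.99992 = 0.019851 + 0.984831 = 1.004682.
Q̄ = (S₀/π) × [bracket] = (1836/π) × 1.004682 = 587.15 W/m².
— Configuration B (φ=-27.2°):
cos H₀ = −tan(-27.2°) tan(-4.700°) = -0.0423, H₀ = 1.6131 rad.
Bracket: H₀ sin φ sin δ + cos φ cos δ sin H₀ = 1.6131×-0.45710×-0.08194 + 0.88942×0.99664×0.99911 = 0.060418 + 0.885643 = 0.946061.
Q̄ = (S₀/π) × [bracket] = (1836/π) × 0.946061 = 552.89 W/m².
Ratio Q̄_A / Q̄_B = 587.15 / 552.89 = 1.062.

Q̄_A / Q̄_B ≈ 1.06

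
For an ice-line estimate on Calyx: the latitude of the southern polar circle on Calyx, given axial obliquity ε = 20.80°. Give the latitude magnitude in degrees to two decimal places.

The polar circle is the lowest latitude that experiences at least one full rotation of continuous darkness at the northern-summer solstice; it lies at |φ| = 90° − ε = 90° − 20.80° = 69.20°.

69.20°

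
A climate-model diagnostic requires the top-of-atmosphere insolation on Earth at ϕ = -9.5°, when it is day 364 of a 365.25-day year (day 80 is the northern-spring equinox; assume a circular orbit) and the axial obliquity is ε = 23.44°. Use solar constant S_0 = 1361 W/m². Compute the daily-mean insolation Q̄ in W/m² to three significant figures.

Solar longitude: L_s = 360° × (364 − 80)/365.25 = 279.918°.
sin δ = sin 23.44° × sin 279.918° = -0.39184, so δ = -23.069°.
cos h₀ = −tan(-9.5°) tan(-23.069°) = -0.0713, h₀ = 1.6421 rad.
Bracket: h₀ sin ϕ sin δ + cos ϕ cos δ sin h₀ = 1.6421×-0.16505×-0.39184 + 0.98629×0.92003×0.99746 = 0.106200 + 0.905112 = 1.011312.
Q̄ = (S_0/π) × [bracket] = (1361/π) × 1.011312 = 438.1 W/m².

Q̄ ≈ 438 W/m²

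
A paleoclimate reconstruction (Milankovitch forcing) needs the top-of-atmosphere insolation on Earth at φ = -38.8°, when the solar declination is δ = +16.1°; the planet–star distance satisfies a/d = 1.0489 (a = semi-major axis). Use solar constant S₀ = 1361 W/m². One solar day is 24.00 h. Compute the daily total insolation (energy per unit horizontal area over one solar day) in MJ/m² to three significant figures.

20.4 MJ/m²

cos H₀ = −tan(-38.8°) tan(+16.100°) = 0.2321, H₀ = 1.3366 rad.
Bracket: H₀ sin φ sin δ + cos φ cos δ sin H₀ = 1.3366×-0.62660×0.27731 + 0.77934×0.96078×0.97270 = -0.232251 + 0.728333 = 0.496082.
Inverse-square distance factor (a/d)² = 1.0489² = 1.100191.
Q̄ = (S₀/π) × 1.100191 × [bracket] = (1361/π) × 1.100191 × 0.496082 = 236.44 W/m².
Daily total = Q̄ × 24.00 h × 3600 s/h = 236.44 × 24.00 × 3600 / 10⁶ = 20.43 MJ/m².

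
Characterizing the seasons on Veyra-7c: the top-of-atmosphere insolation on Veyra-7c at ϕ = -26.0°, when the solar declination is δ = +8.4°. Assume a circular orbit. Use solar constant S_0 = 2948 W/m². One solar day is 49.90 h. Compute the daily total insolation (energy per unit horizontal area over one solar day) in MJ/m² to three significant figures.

133 MJ/m²

cos h₀ = −tan(-26.0°) tan(+8.400°) = 0.0720, h₀ = 1.4987 rad.
Bracket: h₀ sin ϕ sin δ + cos ϕ cos δ sin h₀ = 1.4987×-0.43837×0.14608 + 0.89879×0.98927×0.99740 = -0.095972 + 0.886834 = 0.790862.
Q̄ = (S_0/π) × [bracket] = (2948/π) × 0.790862 = 742.13 W/m².
Daily total = Q̄ × 49.90 h × 3600 s/h = 742.13 × 49.90 × 3600 / 10⁶ = 133.3 MJ/m².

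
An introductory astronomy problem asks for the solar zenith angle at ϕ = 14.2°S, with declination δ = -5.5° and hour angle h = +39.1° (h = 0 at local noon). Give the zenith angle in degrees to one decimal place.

θ_z = 39.4°

cos θ_z = sin ϕ sin δ + cos ϕ cos δ cos h = 0.023512 + 0.748871 = 0.772383.
θ_z = arccos(0.772383) = 39.4°.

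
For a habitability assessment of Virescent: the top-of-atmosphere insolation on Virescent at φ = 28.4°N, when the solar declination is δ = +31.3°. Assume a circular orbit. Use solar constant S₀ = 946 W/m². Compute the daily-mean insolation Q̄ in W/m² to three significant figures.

Q̄ ≈ 356 W/m²

cos H₀ = −tan(+28.4°) tan(+31.300°) = -0.3287, H₀ = 1.9058 rad.
Bracket: H₀ sin φ sin δ + cos φ cos δ sin H₀ = 1.9058×0.47562×0.51952 + 0.87965×0.85446×0.94442 = 0.470912 + 0.709850 = 1.180762.
Q̄ = (S₀/π) × [bracket] = (946/π) × 1.180762 = 355.6 W/m².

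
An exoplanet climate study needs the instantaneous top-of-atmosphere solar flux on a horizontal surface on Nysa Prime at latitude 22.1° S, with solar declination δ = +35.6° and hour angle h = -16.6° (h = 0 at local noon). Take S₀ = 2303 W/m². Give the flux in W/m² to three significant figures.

cos θ_z = sin φ sin δ + cos φ cos δ cos h = -0.219009 + 0.721963 = 0.502954.
Flux = S₀ · cos θ_z = 2303 × 0.502954 = 1158 W/m².

1.16e+03 W/m²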